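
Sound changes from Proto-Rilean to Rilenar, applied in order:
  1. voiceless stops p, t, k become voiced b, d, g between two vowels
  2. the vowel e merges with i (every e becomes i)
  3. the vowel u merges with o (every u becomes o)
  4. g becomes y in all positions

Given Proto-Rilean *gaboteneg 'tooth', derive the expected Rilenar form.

yabodiniy

Rilenar: *gaboteneg > gabodeneg > gabodinig > yabodiniy  (by intervocalic voicing, vowel merger, unconditioned shift)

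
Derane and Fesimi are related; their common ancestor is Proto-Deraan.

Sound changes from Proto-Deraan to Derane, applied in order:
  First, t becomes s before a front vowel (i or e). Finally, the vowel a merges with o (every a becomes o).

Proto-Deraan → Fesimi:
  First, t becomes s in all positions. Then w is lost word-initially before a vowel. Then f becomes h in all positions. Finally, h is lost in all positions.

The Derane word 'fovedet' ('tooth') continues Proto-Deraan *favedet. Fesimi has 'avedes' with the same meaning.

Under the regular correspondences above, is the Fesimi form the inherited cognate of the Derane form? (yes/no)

Derive the expected Fesimi reflex of *favedet:
Fesimi: *favedet
  favedet → favedes   [unconditioned shift]
  favedes (rule 2 does not apply)
  favedes → havedes   [unconditioned shift]
  havedes → avedes   [h-loss]
  giving Fesimi avedes.
Fesimi 'avedes' matches the regular reflex exactly, so the pair is cognate.

yes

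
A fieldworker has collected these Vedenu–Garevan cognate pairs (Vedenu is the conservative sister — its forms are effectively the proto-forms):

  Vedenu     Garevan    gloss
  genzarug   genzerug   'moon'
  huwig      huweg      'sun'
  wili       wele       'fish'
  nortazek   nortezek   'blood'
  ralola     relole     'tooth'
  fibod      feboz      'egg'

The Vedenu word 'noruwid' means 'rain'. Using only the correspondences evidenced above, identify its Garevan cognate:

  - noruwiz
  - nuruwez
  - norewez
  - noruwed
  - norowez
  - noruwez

huwig ~ huweg, wili ~ wele — Vedenu i corresponds to Garevan e after a consonant, before a consonant other than r, m, n, p, b, f, v.
fibod ~ feboz — Vedenu d corresponds to Garevan z word-finally.
Applying these to Vedenu 'noruwid':
  noruwid → noruwed   (i→e after a consonant, before a consonant other than r, m, n, p, b, f, v)
  noruwed → noruwez   (d→z word-finally)
So the Garevan cognate is 'noruwez'.

noruwez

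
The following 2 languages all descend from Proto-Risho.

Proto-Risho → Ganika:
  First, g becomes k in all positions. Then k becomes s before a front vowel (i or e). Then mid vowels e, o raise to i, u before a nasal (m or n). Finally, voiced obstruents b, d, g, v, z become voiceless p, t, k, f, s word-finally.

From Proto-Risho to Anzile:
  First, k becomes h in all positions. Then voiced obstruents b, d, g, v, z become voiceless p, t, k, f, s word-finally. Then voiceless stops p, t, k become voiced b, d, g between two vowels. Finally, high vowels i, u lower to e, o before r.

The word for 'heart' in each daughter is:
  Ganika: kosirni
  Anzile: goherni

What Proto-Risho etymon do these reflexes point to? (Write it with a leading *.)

*gokirni

Position 4: Ganika has i, Anzile has e. Taking the neighbouring segments as reconstructed: Ganika i can only go back to *i; Anzile e could go back to *e or *i — the one source consistent with every daughter is *i.
Position 3: Ganika has s, Anzile has h. Taking the neighbouring segments as reconstructed: Ganika s could go back to *k or *g or *s; Anzile h could go back to *k or *h — the one source consistent with every daughter is *k.
Position 1: Ganika has k, Anzile has g. Anzile preserves g here (none of its changes turn any other segment into g), so the proto-segment is *g.
The remaining positions agree across the daughters. Check the candidate against every language:
Ganika: *gokirni
  gokirni → kokirni   [unconditioned shift]
  kokirni → kosirni   [palatalisation]
  kosirni (rule 3 does not apply)
  kosirni (rule 4 does not apply)
  giving Ganika kosirni.
Anzile: *gokirni > gohirni > goherni  (by unconditioned shift, pre-rhotic lowering)
Only *gokirni yields all of Ganika kosirni, Anzile goherni.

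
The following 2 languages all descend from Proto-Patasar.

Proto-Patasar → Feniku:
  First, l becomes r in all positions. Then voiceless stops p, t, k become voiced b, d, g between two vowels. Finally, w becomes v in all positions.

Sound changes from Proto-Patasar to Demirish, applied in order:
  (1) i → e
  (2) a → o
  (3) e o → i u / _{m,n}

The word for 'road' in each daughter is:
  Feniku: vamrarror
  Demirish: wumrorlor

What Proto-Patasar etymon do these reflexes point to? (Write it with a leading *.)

*wamrarlor

Position 1: Feniku has v, Demirish has w. Demirish preserves w here (none of its changes turn any other segment into w), so the proto-segment is *w.
Position 5: Feniku has a, Demirish has o. Feniku preserves a here (none of its changes turn any other segment into a), so the proto-segment is *a.
Verify the candidate proto-form against each daughter:
Feniku: *wamrarlor
  wamrarlor → wamrarror   [unconditioned shift]
  wamrarror (rule 2 does not apply)
  wamrarror → vamrarror   [unconditioned shift]
  giving Feniku vamrarror.
Demirish: start from *wamrarlor.
  rule 1: no change — wamrarlor
  rule 2 (vowel merger): wamrarlor → womrorlor
  rule 3 (pre-nasal raising): womrorlor → wumrorlor
  ⇒ Demirish wumrorlor
Only *wamrarlor yields all of Feniku vamrarror, Demirish wumrorlor.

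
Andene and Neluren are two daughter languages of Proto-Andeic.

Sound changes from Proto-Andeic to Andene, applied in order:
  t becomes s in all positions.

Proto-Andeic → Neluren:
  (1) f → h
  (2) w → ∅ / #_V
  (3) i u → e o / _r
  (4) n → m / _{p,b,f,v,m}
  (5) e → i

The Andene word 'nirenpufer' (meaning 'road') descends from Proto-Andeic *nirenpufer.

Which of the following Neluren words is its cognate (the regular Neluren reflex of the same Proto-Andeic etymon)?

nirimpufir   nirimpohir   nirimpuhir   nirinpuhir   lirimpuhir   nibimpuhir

Neluren: *nirenpufer > nirenpuher > nerenpuher > nerempuher > nirimpuhir  (by unconditioned shift, pre-rhotic lowering, nasal place assimilation, vowel merger)
The other candidates each miss or misapply at least one Neluren change.

nirimpuhir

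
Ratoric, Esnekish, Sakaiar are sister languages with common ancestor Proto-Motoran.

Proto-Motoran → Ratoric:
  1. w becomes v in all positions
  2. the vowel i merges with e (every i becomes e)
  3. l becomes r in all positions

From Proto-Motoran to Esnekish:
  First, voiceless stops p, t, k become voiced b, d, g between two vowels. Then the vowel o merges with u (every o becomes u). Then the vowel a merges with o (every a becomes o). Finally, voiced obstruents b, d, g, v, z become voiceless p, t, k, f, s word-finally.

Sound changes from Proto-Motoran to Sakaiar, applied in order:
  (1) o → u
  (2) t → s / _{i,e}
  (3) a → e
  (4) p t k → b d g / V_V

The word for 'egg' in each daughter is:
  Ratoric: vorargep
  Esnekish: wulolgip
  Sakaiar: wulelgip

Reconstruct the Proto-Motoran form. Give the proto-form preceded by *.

Position 4: Ratoric has a, Esnekish has o, Sakaiar has e. Ratoric preserves a here (none of its changes turn any other segment into a), so the proto-segment is *a.
Position 1: Ratoric has v, Esnekish has w, Sakaiar has w. Esnekish preserves w here (none of its changes turn any other segment into w), so the proto-segment is *w.
Position 5: Ratoric has r, Esnekish has l, Sakaiar has l. Esnekish preserves l here (none of its changes turn any other segment into l), so the proto-segment is *l.
Continuing position by position gives *wolalgip; check it forward:
Ratoric: *wolalgip > volalgip > volalgep > vorargep  (by unconditioned shift, vowel merger, unconditioned shift)
Esnekish: start from *wolalgip.
  rule 1: no change — wolalgip
  rule 2 (vowel merger): wolalgip → wulalgip
  rule 3 (vowel merger): wulalgip → wulolgip
  rule 4: no change — wulolgip
  ⇒ Esnekish wulolgip
Sakaiar: *wolalgip
  wolalgip → wulalgip   [vowel merger]
  wulalgip (rule 2 does not apply)
  wulalgip → wulelgip   [vowel merger]
  wulelgip (rule 4 does not apply)
  giving Sakaiar wulelgip.
No other proto-form is consistent with every reflex, so the reconstruction is *wolalgip.

*wolalgip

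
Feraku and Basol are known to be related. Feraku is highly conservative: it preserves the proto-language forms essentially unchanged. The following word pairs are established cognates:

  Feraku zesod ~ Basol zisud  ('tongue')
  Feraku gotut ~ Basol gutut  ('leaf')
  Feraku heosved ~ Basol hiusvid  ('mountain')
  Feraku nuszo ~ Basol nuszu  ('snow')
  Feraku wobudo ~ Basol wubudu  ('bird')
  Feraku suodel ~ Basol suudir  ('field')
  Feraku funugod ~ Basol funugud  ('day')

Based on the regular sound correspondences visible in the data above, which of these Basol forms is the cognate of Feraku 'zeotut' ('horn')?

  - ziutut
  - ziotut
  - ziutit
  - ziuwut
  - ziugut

ziutut

heosved ~ hiusvid — Feraku e corresponds to Basol i after a consonant, before a back vowel.
heosved ~ hiusvid, suodel ~ suudir — Feraku o corresponds to Basol u after a vowel, before a consonant other than r, m, n, p, b, f, v.
Applying these to Feraku 'zeotut':
  zeotut → ziotut   (e→i after a consonant, before a back vowel)
  ziotut → ziutut   (o→u after a vowel, before a consonant other than r, m, n, p, b, f, v)
So the Basol cognate is 'ziutut'.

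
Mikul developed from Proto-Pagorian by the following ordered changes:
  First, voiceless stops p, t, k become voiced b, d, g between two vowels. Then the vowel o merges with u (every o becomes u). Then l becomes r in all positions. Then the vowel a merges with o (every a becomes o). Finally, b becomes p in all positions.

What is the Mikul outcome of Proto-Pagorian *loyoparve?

ruyuporve

Mikul: *loyoparve > loyobarve > luyubarve > ruyubarve > ruyuborve > ruyuporve  (by intervocalic voicing, vowel merger, unconditioned shift, vowel merger, unconditioned shift)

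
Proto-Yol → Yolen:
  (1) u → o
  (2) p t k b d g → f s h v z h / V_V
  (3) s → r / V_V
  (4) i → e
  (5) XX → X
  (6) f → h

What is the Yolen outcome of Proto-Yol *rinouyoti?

renoyore

Yolen: start from *rinouyoti.
  rule 1 (vowel merger): rinouyoti → rinooyoti
  rule 2 (intervocalic lenition): rinooyoti → rinooyosi
  rule 3 (rhotacism): rinooyosi → rinooyori
  rule 4 (vowel merger): rinooyori → renooyore
  rule 5 (degemination): renooyore → renoyore
  rule 6: no change — renoyore
  ⇒ Yolen renoyore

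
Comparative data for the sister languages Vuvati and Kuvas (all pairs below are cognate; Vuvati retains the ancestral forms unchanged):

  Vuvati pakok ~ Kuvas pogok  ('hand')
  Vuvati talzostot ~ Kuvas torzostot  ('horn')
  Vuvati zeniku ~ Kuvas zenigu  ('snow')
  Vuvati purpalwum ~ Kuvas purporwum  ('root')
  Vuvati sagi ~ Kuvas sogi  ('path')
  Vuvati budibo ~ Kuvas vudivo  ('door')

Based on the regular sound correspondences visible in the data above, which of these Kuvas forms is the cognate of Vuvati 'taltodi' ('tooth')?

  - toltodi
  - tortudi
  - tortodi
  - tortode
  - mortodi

tortodi

pakok ~ pogok, talzostot ~ torzostot — Vuvati a corresponds to Kuvas o after a consonant, before a consonant other than r, m, n, p, b, f, v.
talzostot ~ torzostot, purpalwum ~ purporwum — Vuvati l corresponds to Kuvas r after a vowel, before a consonant other than r, m, n, p, b, f, v.
Applying these to Vuvati 'taltodi':
  taltodi → toltodi   (a→o after a consonant, before a consonant other than r, m, n, p, b, f, v)
  toltodi → tortodi   (l→r after a vowel, before a consonant other than r, m, n, p, b, f, v)
So the Kuvas cognate is 'tortodi'.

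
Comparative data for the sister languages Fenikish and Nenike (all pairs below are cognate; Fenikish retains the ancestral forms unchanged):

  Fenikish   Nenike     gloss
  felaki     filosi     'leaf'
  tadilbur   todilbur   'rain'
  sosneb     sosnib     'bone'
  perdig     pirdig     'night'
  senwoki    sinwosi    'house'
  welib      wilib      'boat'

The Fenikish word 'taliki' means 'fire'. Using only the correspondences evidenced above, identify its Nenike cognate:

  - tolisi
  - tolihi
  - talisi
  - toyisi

felaki ~ filosi, tadilbur ~ todilbur — Fenikish a corresponds to Nenike o after a consonant, before a consonant other than r, m, n, p, b, f, v.
felaki ~ filosi, senwoki ~ sinwosi — Fenikish k corresponds to Nenike s between vowels (before a front vowel).
Applying these to Fenikish 'taliki':
  taliki → toliki   (a→o after a consonant, before a consonant other than r, m, n, p, b, f, v)
  toliki → tolisi   (k→s between vowels (before a front vowel))
So the Nenike cognate is 'tolisi'.

tolisi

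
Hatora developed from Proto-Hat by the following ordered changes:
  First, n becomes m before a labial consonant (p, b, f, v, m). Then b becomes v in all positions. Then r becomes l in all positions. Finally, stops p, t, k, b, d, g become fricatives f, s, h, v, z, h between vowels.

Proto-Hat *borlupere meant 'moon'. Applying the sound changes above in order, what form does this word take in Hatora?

Hatora: start from *borlupere.
  rule 1: no change — borlupere
  rule 2 (unconditioned shift): borlupere → vorlupere
  rule 3 (unconditioned shift): vorlupere → vollupele
  rule 4 (intervocalic lenition): vollupele → vollufele
  ⇒ Hatora vollufele

vollufele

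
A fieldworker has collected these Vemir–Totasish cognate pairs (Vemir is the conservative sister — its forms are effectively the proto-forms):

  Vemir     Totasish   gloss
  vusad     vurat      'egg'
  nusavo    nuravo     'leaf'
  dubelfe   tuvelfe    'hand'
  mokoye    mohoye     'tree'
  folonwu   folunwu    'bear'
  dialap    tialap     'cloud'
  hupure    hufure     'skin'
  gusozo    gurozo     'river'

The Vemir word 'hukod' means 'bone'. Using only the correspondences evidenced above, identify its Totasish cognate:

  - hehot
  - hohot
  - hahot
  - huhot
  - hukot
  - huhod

huhot

mokoye ~ mohoye — Vemir k corresponds to Totasish h between vowels (before a back vowel).
vusad ~ vurat — Vemir d corresponds to Totasish t word-finally.
Applying these to Vemir 'hukod':
  hukod → huhod   (k→h between vowels (before a back vowel))
  huhod → huhot   (d→t word-finally)
So the Totasish cognate is 'huhot'.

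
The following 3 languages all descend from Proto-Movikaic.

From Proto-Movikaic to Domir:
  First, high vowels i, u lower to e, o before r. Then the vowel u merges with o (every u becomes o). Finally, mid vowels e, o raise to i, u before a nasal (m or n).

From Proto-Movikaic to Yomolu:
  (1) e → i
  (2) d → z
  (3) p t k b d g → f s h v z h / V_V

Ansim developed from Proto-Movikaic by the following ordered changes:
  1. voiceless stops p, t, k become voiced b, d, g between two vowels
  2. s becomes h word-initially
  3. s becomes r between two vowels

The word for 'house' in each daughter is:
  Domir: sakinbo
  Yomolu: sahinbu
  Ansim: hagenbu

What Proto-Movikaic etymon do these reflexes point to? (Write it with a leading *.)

*sakenbu

Position 1: Domir has s, Yomolu has s, Ansim has h. Domir preserves s here (none of its changes turn any other segment into s), so the proto-segment is *s.
Position 3: Domir has k, Yomolu has h, Ansim has g. Domir preserves k here (none of its changes turn any other segment into k), so the proto-segment is *k.
Position 7: Domir has o, Yomolu has u, Ansim has u. Yomolu preserves u here (none of its changes turn any other segment into u), so the proto-segment is *u.
Continuing position by position gives *sakenbu; check it forward:
Domir: *sakenbu
  sakenbu (rule 1 does not apply)
  sakenbu → sakenbo   [vowel merger]
  sakenbo → sakinbo   [pre-nasal raising]
  giving Domir sakinbo.
Yomolu: *sakenbu > sakinbu > sahinbu  (by vowel merger, intervocalic lenition)
Ansim: *sakenbu
  sakenbu → sagenbu   [intervocalic voicing]
  sagenbu → hagenbu   [debuccalisation]
  hagenbu (rule 3 does not apply)
  giving Ansim hagenbu.
Only *sakenbu yields all of Domir sakinbo, Yomolu sahinbu, Ansim hagenbu.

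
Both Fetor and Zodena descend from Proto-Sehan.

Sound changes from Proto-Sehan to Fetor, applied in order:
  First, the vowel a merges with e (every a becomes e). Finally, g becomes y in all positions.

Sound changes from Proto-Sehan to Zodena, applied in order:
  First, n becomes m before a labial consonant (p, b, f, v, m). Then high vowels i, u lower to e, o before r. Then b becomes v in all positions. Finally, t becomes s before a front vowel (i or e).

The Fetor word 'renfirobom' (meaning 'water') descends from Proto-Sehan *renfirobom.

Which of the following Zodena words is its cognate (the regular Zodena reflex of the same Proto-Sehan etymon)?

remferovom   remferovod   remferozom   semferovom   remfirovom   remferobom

Zodena: *renfirobom
  renfirobom → remfirobom   [nasal place assimilation]
  remfirobom → remferobom   [pre-rhotic lowering]
  remferobom → remferovom   [unconditioned shift]
  remferovom (rule 4 does not apply)
  giving Zodena remferovom.
Among the options, 'remferovom' alone shows every Zodena change applied in order.

remferovom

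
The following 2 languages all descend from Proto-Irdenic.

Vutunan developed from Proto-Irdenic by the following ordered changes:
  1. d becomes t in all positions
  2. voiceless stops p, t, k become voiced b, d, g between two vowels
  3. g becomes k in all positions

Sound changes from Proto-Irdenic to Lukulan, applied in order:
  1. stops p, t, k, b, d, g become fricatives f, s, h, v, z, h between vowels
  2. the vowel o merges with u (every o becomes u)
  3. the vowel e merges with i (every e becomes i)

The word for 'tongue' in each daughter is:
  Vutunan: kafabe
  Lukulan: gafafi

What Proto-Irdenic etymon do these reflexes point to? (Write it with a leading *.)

Position 1: Vutunan has k, Lukulan has g. Lukulan preserves g here (none of its changes turn any other segment into g), so the proto-segment is *g.
Position 6: Vutunan has e, Lukulan has i. Vutunan preserves e here (none of its changes turn any other segment into e), so the proto-segment is *e.
Verify the candidate proto-form against each daughter:
Vutunan: *gafape > gafabe > kafabe  (by intervocalic voicing, unconditioned shift)
Lukulan: *gafape
  gafape → gafafe   [intervocalic lenition]
  gafafe (rule 2 does not apply)
  gafafe → gafafi   [vowel merger]
  giving Lukulan gafafi.
Only *gafape yields all of Vutunan kafabe, Lukulan gafafi.

*gafape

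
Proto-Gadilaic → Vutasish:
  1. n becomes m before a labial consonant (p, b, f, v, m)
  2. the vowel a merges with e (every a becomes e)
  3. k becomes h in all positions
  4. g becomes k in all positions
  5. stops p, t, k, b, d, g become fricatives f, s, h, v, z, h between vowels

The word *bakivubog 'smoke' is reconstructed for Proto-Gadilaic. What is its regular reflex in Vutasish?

behivuvok

Vutasish: start from *bakivubog.
  rule 1: no change — bakivubog
  rule 2 (vowel merger): bakivubog → bekivubog
  rule 3 (unconditioned shift): bekivubog → behivubog
  rule 4 (unconditioned shift): behivubog → behivubok
  rule 5 (intervocalic lenition): behivubok → behivuvok
  ⇒ Vutasish behivuvok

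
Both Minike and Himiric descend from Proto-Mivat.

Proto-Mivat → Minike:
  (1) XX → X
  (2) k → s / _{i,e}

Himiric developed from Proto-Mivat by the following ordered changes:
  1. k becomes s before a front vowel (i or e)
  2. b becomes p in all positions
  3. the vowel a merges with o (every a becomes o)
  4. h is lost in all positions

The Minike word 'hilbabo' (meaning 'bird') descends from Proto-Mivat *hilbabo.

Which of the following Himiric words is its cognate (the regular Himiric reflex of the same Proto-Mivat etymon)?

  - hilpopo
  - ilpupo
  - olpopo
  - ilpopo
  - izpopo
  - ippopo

ilpopo

Himiric: *hilbabo
  hilbabo (rule 1 does not apply)
  hilbabo → hilpapo   [unconditioned shift]
  hilpapo → hilpopo   [vowel merger]
  hilpopo → ilpopo   [h-loss]
  giving Himiric ilpopo.
The other candidates each miss or misapply at least one Himiric change.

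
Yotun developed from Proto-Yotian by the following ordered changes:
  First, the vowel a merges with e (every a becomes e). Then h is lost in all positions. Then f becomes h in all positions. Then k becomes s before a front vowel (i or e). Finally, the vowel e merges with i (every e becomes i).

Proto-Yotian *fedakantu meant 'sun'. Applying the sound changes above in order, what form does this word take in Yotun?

Yotun: *fedakantu > fedekentu > hedekentu > hedesentu > hidisintu  (by vowel merger, unconditioned shift, palatalisation, vowel merger)

hidisintu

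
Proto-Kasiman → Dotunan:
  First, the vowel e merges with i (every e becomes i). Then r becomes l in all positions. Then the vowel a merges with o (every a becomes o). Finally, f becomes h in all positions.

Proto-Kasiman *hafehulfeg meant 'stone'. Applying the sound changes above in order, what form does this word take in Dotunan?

hohihulhig

Dotunan: *hafehulfeg > hafihulfig > hofihulfig > hohihulhig  (by vowel merger, vowel merger, unconditioned shift)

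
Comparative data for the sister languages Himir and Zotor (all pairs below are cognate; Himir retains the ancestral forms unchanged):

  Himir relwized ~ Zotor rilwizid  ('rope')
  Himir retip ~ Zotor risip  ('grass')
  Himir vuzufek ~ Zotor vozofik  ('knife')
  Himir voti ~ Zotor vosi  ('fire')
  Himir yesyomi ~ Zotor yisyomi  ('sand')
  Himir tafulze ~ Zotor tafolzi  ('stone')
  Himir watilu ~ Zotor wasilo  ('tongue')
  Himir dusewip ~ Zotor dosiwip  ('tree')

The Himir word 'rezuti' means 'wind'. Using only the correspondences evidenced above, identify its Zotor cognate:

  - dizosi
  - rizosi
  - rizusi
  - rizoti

rizosi

relwized ~ rilwizid, retip ~ risip — Himir e corresponds to Zotor i after a consonant, before a consonant other than r, m, n, p, b, f, v.
vuzufek ~ vozofik, tafulze ~ tafolzi — Himir u corresponds to Zotor o after a consonant, before a consonant other than r, m, n, p, b, f, v.
retip ~ risip, voti ~ vosi — Himir t corresponds to Zotor s between vowels (before a front vowel).
Applying these to Himir 'rezuti':
  rezuti → rizuti   (e→i after a consonant, before a consonant other than r, m, n, p, b, f, v)
  rizuti → rizoti   (u→o after a consonant, before a consonant other than r, m, n, p, b, f, v)
  rizoti → rizosi   (t→s between vowels (before a front vowel))
So the Zotor cognate is 'rizosi'.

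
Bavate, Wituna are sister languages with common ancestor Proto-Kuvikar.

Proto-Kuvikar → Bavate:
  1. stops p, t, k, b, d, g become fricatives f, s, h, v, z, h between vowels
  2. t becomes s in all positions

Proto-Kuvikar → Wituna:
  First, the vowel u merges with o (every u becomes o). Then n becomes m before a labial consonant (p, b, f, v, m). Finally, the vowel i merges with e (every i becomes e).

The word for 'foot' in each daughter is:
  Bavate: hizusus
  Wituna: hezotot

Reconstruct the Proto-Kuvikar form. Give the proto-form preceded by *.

*hizutut

Position 5: Bavate has s, Wituna has t. Wituna preserves t here (none of its changes turn any other segment into t), so the proto-segment is *t.
Position 7: Bavate has s, Wituna has t. Wituna preserves t here (none of its changes turn any other segment into t), so the proto-segment is *t.
Position 4: Bavate has u, Wituna has o. Bavate preserves u here (none of its changes turn any other segment into u), so the proto-segment is *u.
This points to *hizutut. Verify forward in each daughter:
Bavate: start from *hizutut.
  rule 1 (intervocalic lenition): hizutut → hizusut
  rule 2 (unconditioned shift): hizusut → hizusus
  ⇒ Bavate hizusus
Wituna: *hizutut > hizotot > hezotot  (by vowel merger, vowel merger)
*hizutut is the unique common source.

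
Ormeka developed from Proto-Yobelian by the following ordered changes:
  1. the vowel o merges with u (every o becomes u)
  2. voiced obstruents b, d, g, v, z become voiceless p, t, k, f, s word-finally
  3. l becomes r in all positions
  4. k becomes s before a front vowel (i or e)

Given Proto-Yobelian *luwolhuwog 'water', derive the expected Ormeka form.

Ormeka: *luwolhuwog
  luwolhuwog → luwulhuwug   [vowel merger]
  luwulhuwug → luwulhuwuk   [final devoicing]
  luwulhuwuk → ruwurhuwuk   [unconditioned shift]
  ruwurhuwuk (rule 4 does not apply)
  giving Ormeka ruwurhuwuk.

ruwurhuwuk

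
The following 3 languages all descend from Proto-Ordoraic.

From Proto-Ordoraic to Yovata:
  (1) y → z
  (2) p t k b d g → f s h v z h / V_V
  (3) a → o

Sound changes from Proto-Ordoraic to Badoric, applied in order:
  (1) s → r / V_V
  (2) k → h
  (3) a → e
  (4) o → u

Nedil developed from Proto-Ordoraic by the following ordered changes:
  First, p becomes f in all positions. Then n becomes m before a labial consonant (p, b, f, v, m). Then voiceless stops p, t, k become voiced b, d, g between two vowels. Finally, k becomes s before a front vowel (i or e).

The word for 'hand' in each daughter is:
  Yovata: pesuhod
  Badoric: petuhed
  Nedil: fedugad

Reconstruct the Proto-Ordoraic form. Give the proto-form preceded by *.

*petukad

Position 3: Yovata has s, Badoric has t, Nedil has d. Badoric preserves t here (none of its changes turn any other segment into t), so the proto-segment is *t.
Position 1: Yovata has p, Badoric has p, Nedil has f. Yovata preserves p here (none of its changes turn any other segment into p), so the proto-segment is *p.
This points to *petukad. Verify forward in each daughter:
Yovata: *petukad
  petukad (rule 1 does not apply)
  petukad → pesuhad   [intervocalic lenition]
  pesuhad → pesuhod   [vowel merger]
  giving Yovata pesuhod.
Badoric: *petukad > petuhad > petuhed  (by unconditioned shift, vowel merger)
Nedil: *petukad
  petukad → fetukad   [unconditioned shift]
  fetukad (rule 2 does not apply)
  fetukad → fedugad   [intervocalic voicing]
  fedugad (rule 4 does not apply)
  giving Nedil fedugad.
No other proto-form is consistent with every reflex, so the reconstruction is *petukad.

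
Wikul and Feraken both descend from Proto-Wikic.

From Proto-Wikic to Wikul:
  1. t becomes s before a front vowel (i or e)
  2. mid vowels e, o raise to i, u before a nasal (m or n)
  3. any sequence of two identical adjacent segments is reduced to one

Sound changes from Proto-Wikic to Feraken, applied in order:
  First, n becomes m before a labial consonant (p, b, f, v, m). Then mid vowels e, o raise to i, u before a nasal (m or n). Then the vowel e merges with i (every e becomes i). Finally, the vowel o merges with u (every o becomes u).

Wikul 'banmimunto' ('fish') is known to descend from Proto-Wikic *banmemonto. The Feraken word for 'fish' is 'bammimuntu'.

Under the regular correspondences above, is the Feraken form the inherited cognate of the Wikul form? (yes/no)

yes

Derive the expected Feraken reflex of *banmemonto:
Feraken: *banmemonto
  banmemonto → bammemonto   [nasal place assimilation]
  bammemonto → bammimunto   [pre-nasal raising]
  bammimunto (rule 3 does not apply)
  bammimunto → bammimuntu   [vowel merger]
  giving Feraken bammimuntu.
Feraken 'bammimuntu' matches the regular reflex exactly, so the pair is cognate.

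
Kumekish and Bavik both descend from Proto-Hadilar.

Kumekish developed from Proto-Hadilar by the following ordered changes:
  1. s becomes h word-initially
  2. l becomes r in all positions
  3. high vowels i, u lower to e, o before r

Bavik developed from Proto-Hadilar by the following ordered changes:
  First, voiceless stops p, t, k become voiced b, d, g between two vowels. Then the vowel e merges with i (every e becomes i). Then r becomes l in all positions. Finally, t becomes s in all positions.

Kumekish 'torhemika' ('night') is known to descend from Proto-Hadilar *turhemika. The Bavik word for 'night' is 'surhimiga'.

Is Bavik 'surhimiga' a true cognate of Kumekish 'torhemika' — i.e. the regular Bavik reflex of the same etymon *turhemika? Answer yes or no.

Derive the expected Bavik reflex of *turhemika:
Bavik: start from *turhemika.
  rule 1 (intervocalic voicing): turhemika → turhemiga
  rule 2 (vowel merger): turhemiga → turhimiga
  rule 3 (unconditioned shift): turhimiga → tulhimiga
  rule 4 (unconditioned shift): tulhimiga → sulhimiga
  ⇒ Bavik sulhimiga
The regular Bavik reflex would be 'sulhimiga', but the attested form is 'surhimiga'. The correspondence is irregular, so they are not cognates (the Bavik form has a different source).

no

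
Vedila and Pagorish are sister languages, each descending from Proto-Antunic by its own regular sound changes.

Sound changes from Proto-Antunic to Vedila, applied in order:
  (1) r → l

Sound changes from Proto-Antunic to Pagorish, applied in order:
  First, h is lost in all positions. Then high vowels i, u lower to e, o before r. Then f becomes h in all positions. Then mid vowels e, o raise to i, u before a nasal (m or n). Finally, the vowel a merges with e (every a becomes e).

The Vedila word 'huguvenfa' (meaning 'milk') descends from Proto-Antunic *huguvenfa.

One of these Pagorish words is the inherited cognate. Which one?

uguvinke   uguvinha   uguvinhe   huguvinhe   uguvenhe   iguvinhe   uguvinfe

Pagorish: start from *huguvenfa.
  rule 1 (h-loss): huguvenfa → uguvenfa
  rule 2: no change — uguvenfa
  rule 3 (unconditioned shift): uguvenfa → uguvenha
  rule 4 (pre-nasal raising): uguvenha → uguvinha
  rule 5 (vowel merger): uguvinha → uguvinhe
  ⇒ Pagorish uguvinhe
Among the options, 'uguvinhe' alone shows every Pagorish change applied in order.

uguvinhe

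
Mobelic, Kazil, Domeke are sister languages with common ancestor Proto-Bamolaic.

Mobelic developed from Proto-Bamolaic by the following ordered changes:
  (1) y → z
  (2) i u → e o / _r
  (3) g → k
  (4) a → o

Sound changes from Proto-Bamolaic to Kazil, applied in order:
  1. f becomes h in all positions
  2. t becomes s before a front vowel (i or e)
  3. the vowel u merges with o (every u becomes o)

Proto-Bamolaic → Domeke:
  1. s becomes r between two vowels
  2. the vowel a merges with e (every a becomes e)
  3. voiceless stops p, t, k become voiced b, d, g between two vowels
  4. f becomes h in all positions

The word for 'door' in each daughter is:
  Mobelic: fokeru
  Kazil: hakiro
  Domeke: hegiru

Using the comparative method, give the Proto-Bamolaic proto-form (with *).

*fakiru

Position 6: Mobelic has u, Kazil has o, Domeke has u. Mobelic preserves u here (none of its changes turn any other segment into u), so the proto-segment is *u.
Position 1: Mobelic has f, Kazil has h, Domeke has h. Mobelic preserves f here (none of its changes turn any other segment into f), so the proto-segment is *f.
Position 3: Mobelic has k, Kazil has k, Domeke has g. Kazil preserves k here (none of its changes turn any other segment into k), so the proto-segment is *k.
Verify the candidate proto-form against each daughter:
Mobelic: *fakiru
  fakiru (rule 1 does not apply)
  fakiru → fakeru   [pre-rhotic lowering]
  fakeru (rule 3 does not apply)
  fakeru → fokeru   [vowel merger]
  giving Mobelic fokeru.
Kazil: *fakiru > hakiru > hakiro  (by unconditioned shift, vowel merger)
Domeke: *fakiru > fekiru > fegiru > hegiru  (by vowel merger, intervocalic voicing, unconditioned shift)
No other proto-form is consistent with every reflex, so the reconstruction is *fakiru.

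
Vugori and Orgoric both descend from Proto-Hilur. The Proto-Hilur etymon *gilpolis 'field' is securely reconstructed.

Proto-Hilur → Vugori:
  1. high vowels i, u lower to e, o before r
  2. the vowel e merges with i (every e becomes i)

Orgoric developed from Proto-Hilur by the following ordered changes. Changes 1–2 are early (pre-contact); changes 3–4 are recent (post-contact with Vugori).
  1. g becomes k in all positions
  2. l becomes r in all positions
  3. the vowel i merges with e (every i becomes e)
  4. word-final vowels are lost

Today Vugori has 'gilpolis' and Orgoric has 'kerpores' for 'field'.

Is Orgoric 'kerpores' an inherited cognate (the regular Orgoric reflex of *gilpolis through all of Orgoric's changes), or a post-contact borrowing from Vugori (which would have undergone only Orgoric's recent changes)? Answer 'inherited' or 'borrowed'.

inherited

If inherited, *gilpolis would pass through all of Orgoric's changes:
Orgoric: *gilpolis
  gilpolis → kilpolis   [unconditioned shift]
  kilpolis → kirporis   [unconditioned shift]
  kirporis → kerpores   [vowel merger]
  kerpores (rule 4 does not apply)
  giving Orgoric kerpores.
If borrowed from Vugori 'gilpolis' after the early changes, it would undergo only the recent ones:
  rule 3 (vowel merger): gilpolis → gelpoles
  rule 4 (apocope): no change (gelpoles)
  ⇒ as a loan: gelpoles
Orgoric 'kerpores' matches the inherited outcome exactly, so it is an inherited cognate, not a loan.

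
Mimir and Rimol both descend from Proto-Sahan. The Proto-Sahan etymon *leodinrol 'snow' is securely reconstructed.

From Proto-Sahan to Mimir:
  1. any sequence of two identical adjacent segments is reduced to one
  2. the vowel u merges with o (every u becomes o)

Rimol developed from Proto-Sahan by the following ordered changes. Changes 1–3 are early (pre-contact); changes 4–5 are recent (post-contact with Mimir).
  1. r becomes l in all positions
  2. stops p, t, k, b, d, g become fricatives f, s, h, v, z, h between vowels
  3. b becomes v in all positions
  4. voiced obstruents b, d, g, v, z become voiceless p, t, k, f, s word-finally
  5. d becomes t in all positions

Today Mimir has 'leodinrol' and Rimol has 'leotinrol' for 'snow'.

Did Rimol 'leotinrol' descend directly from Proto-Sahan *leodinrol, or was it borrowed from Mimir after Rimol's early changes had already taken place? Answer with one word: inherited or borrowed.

borrowed

If inherited, *leodinrol would pass through all of Rimol's changes:
Rimol: *leodinrol > leodinlol > leozinlol  (by unconditioned shift, intervocalic lenition)
If borrowed from Mimir 'leodinrol' after the early changes, it would undergo only the recent ones:
  rule 4 (final devoicing): no change (leodinrol)
  rule 5 (unconditioned shift): leodinrol → leotinrol
  ⇒ as a loan: leotinrol
Rimol 'leotinrol' matches the loan outcome 'leotinrol', not the inherited 'leozinlol' — it skipped the early Rimol changes, so it was borrowed from Mimir.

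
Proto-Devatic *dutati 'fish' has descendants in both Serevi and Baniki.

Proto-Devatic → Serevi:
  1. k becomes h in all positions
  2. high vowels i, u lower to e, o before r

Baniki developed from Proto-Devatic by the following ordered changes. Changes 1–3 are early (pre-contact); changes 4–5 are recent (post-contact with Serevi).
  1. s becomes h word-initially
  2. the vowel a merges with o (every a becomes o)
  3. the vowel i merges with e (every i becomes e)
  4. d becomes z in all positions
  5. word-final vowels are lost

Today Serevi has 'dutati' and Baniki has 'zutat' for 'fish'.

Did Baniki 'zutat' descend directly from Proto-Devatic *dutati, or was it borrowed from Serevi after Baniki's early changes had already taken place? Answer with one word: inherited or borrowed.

borrowed

If inherited, *dutati would pass through all of Baniki's changes:
Baniki: start from *dutati.
  rule 1: no change — dutati
  rule 2 (vowel merger): dutati → dutoti
  rule 3 (vowel merger): dutoti → dutote
  rule 4 (unconditioned shift): dutote → zutote
  rule 5 (apocope): zutote → zutot
  ⇒ Baniki zutot
If borrowed from Serevi 'dutati' after the early changes, it would undergo only the recent ones:
  rule 4 (unconditioned shift): dutati → zutati
  rule 5 (apocope): zutati → zutat
  ⇒ as a loan: zutat
Baniki 'zutat' matches the loan outcome 'zutat', not the inherited 'zutot' — it skipped the early Baniki changes, so it was borrowed from Serevi.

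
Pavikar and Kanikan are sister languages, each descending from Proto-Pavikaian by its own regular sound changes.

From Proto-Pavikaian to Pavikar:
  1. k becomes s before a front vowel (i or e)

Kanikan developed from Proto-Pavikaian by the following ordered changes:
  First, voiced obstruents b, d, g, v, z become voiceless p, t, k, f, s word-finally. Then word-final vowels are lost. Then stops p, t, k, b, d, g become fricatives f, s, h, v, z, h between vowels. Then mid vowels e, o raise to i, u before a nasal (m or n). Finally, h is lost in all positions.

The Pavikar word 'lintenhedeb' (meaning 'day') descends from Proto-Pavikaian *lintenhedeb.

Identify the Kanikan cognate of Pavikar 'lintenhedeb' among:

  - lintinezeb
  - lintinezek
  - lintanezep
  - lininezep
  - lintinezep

lintinezep

Kanikan: start from *lintenhedeb.
  rule 1 (final devoicing): lintenhedeb → lintenhedep
  rule 2: no change — lintenhedep
  rule 3 (intervocalic lenition): lintenhedep → lintenhezep
  rule 4 (pre-nasal raising): lintenhezep → lintinhezep
  rule 5 (h-loss): lintinhezep → lintinezep
  ⇒ Kanikan lintinezep
Among the options, 'lintinezep' alone shows every Kanikan change applied in order.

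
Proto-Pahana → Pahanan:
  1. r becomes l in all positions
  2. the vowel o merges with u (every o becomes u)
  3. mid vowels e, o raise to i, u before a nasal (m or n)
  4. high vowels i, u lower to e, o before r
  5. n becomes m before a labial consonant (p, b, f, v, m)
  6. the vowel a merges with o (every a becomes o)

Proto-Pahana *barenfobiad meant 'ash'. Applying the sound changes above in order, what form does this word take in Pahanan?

bolimfubiod

Pahanan: start from *barenfobiad.
  rule 1 (unconditioned shift): barenfobiad → balenfobiad
  rule 2 (vowel merger): balenfobiad → balenfubiad
  rule 3 (pre-nasal raising): balenfubiad → balinfubiad
  rule 4: no change — balinfubiad
  rule 5 (nasal place assimilation): balinfubiad → balimfubiad
  rule 6 (vowel merger): balimfubiad → bolimfubiod
  ⇒ Pahanan bolimfubiod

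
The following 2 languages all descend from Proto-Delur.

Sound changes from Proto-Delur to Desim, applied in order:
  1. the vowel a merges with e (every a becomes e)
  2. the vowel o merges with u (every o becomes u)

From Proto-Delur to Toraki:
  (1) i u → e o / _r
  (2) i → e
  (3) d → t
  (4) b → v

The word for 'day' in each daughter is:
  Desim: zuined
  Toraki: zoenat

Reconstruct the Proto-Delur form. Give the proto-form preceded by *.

Position 6: Desim has d, Toraki has t. Desim preserves d here (none of its changes turn any other segment into d), so the proto-segment is *d.
Position 5: Desim has e, Toraki has a. Toraki preserves a here (none of its changes turn any other segment into a), so the proto-segment is *a.
Continuing position by position gives *zoinad; check it forward:
Desim: *zoinad
  zoinad → zoined   [vowel merger]
  zoined → zuined   [vowel merger]
  giving Desim zuined.
Toraki: start from *zoinad.
  rule 1: no change — zoinad
  rule 2 (vowel merger): zoinad → zoenad
  rule 3 (unconditioned shift): zoenad → zoenat
  rule 4: no change — zoenat
  ⇒ Toraki zoenat
No other proto-form is consistent with every reflex, so the reconstruction is *zoinad.

*zoinad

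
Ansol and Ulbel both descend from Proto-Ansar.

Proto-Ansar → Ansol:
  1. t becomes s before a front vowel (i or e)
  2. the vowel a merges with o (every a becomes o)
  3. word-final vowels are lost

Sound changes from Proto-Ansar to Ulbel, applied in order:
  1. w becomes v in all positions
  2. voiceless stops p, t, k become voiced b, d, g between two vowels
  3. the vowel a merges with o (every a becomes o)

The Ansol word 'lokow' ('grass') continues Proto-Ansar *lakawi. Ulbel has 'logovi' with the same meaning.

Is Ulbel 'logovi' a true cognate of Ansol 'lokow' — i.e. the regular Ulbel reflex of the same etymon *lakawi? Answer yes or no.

Derive the expected Ulbel reflex of *lakawi:
Ulbel: *lakawi > lakavi > lagavi > logovi  (by unconditioned shift, intervocalic voicing, vowel merger)
Ulbel 'logovi' matches the regular reflex exactly, so the pair is cognate.

yes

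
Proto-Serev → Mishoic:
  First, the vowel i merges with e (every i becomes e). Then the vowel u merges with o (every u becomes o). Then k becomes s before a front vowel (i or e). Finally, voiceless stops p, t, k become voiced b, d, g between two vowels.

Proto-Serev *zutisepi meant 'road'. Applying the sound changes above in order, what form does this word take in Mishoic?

Mishoic: *zutisepi > zutesepe > zotesepe > zodesebe  (by vowel merger, vowel merger, intervocalic voicing)

zodesebe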